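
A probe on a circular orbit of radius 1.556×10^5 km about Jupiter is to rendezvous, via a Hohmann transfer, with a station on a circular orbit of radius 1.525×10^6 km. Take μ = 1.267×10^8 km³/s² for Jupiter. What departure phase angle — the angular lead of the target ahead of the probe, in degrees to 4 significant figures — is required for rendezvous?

Semi-major axis of the transfer orbit: a_t = (1.556×10^5 + 1.525×10^6)/2 = 8.403×10^5 km.
The half-period of the transfer ellipse is t = π√(a_t³/μ) = 2.14987×10^5 s.
The target's mean motion on its circular orbit is ω₂ = √(μ/r₂³) = 5.97700×10^-6 rad/s.
Angle swept by the target during transfer: ω₂·t = 1.28498 rad = 73.62°.
Arrival is 180° from departure on the ellipse, so φ = 180° − 73.62° = 106.4°.

φ = 106.4°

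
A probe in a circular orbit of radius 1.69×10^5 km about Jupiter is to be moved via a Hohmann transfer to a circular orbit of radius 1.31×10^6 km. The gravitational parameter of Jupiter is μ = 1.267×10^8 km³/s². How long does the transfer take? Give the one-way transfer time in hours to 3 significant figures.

Semi-major axis of the transfer orbit: a_t = (1.690×10^5 + 1.310×10^6)/2 = 7.395×10^5 km.
Half the transfer-orbit period gives t = π√(a_t³/μ) = 1.775×10^5 s.
Converting: 1.775×10^5 s ÷ 3600 s/hour = 49.3 hours.

t = 49.3 hours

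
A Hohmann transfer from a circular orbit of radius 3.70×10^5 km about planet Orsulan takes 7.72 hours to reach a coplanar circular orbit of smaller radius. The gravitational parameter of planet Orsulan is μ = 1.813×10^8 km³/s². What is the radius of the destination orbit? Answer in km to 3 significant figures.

Transfer time t = 7.72 hours = 27792 s, and t = π√(a_t³/μ).
So a_t = (μ t²/π²)^(1/3) = (1.813×10^8 × (27792)² / π²)^(1/3) = 2.4209×10^5 km.
Since a_t = (r₁ + r₂)/2, r₂ = 2a_t − r₁ = 2×2.4209×10^5 − 3.700×10^5 = 1.1418×10^5 km.

r₂ = 1.14×10^5 km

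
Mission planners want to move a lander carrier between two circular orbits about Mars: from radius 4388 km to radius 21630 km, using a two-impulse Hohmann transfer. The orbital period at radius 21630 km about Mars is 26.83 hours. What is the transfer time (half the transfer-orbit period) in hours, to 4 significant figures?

t = 6.257 hours

From Kepler's third law T² = 4π²r³/μ at r = 21630 km, T = 26.83 hours = 26.83 × 3600 s = 96588 s: μ = 4π²r³/T² = 42823.6 km³/s².
Semi-major axis of the transfer orbit: a_t = (4388 + 21630)/2 = 13009 km.
By Kepler's third law the transfer-orbit period is T = 2π√(a_t³/μ), so t = T/2 = 22525 s.
Converting: 22525 s ÷ 3600 s/hour = 6.257 hours.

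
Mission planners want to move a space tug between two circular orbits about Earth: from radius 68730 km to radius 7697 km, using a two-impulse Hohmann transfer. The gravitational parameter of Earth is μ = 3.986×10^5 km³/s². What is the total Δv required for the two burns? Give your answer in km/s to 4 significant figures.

Semi-major axis of the transfer orbit: a_t = (68730 + 7697)/2 = 38213.5 km.
Circular speed at r₁: v₁ = √(μ/r₁) = √(3.986×10^5/68730) = 2.408 km/s.
On the transfer ellipse at r₁, vis-viva equation gives v_a = √[μ(2/r₁ − 1/a_t)] = 1.081 km/s.
First burn Δv₁ = |v_a − v₁| = 1.327 km/s.
At r₂, v₂ = √(μ/r₂) = 7.196 km/s.
Transfer-orbit speed at r₂: v_p = √[μ(2/r₂ − 1/a_t)] = 9.651 km/s.
Second burn Δv₂ = |v₂ − v_p| = 2.455 km/s.
Δv = Δv₁ + Δv₂ = 1.327 + 2.455 = 3.782 km/s.

Δv = 3.782 km/s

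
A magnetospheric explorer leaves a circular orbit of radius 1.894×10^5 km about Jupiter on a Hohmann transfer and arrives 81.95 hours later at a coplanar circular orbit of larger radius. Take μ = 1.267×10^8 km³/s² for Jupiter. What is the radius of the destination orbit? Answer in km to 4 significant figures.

r₂ = 1.886×10^6 km

Transfer time t = 81.95 hours = 2.9502×10^5 s, and t = π√(a_t³/μ).
So a_t = (μ t²/π²)^(1/3) = (1.267×10^8 × (2.9502×10^5)² / π²)^(1/3) = 1.0377×10^6 km.
Since a_t = (r₁ + r₂)/2, r₂ = 2a_t − r₁ = 2×1.0377×10^6 − 1.894×10^5 = 1.886×10^6 km.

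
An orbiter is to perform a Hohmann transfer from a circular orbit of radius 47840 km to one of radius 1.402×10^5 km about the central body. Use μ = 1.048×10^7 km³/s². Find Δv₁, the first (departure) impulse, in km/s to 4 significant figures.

Δv₁ = 3.273 km/s

Transfer-ellipse semi-major axis a_t = (r₁ + r₂)/2 = (47840 + 1.402×10^5)/2 = 94020 km.
On the circular orbit at r = 47840 km, v_c = √(μ/r) = 14.801 km/s.
Transfer-orbit speed at the same r (vis-viva, a = a_t): v_t = √[μ(2/r − 1/a_t)] = 18.074 km/s.
Δv₁ = |v_t − v_c| = |18.074 − 14.801| = 3.273 km/s.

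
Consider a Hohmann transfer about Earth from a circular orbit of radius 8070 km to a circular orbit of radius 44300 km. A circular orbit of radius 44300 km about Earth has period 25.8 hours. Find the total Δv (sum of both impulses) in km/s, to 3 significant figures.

From Kepler's third law T² = 4π²r³/μ at r = 44300 km, T = 25.8 hours = 25.8 × 3600 s = 92880 s: μ = 4π²r³/T² = 3.97857×10^5 km³/s².
The Hohmann ellipse has a_t = (r₁ + r₂)/2 = 26185 km.
At r₁ the circular-orbit speed is v₁ = √(μ/r₁) = 7.0214 km/s.
Transfer-orbit speed at r₁ (v² = μ(2/r − 1/a)): v_p = √[μ(2/r₁ − 1/a_t)] = 9.1328 km/s.
First burn Δv₁ = |v_p − v₁| = 2.111 km/s.
At r₂, v₂ = √(μ/r₂) = 2.997 km/s.
Transfer-orbit speed at r₂: v_a = √[μ(2/r₂ − 1/a_t)] = 1.664 km/s.
Second burn Δv₂ = |v₂ − v_a| = 1.333 km/s.
Δv = Δv₁ + Δv₂ = 2.111 + 1.333 = 3.444 km/s.

Δv = 3.44 km/s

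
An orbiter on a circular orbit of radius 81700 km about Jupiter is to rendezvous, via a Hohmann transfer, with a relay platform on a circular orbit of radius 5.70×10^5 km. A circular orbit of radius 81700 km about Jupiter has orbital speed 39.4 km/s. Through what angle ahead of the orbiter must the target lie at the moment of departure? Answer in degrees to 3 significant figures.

From the circular-orbit relation v² = μ/r at r = 81700 km: μ = v²r = (39.4)² × 81700 = 1.26828×10^8 km³/s².
The Hohmann ellipse has a_t = (r₁ + r₂)/2 = 3.2585×10^5 km.
Transfer time t = π√(a_t³/μ) = 51888 s.
The target's mean motion on its circular orbit is ω₂ = √(μ/r₂³) = 2.6169×10^-5 rad/s.
Angle swept by the target during transfer: ω₂·t = 1.3579 rad = 77.80°.
Arrival is 180° from departure on the ellipse, so φ = 180° − 77.80° = 102°.

φ = 102°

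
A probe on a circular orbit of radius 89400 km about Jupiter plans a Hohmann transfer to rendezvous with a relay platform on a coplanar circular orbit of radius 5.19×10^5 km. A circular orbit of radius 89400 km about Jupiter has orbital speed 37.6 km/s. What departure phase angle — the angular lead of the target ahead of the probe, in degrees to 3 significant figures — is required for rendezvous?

φ = 99.2°

From the circular-orbit relation v² = μ/r at r = 89400 km: μ = v²r = (37.6)² × 89400 = 1.26390×10^8 km³/s².
Transfer-ellipse semi-major axis a_t = (r₁ + r₂)/2 = (89400 + 5.190×10^5)/2 = 3.042×10^5 km.
The half-period of the transfer ellipse is t = π√(a_t³/μ) = 46880 s.
The target's mean motion on its circular orbit is ω₂ = √(μ/r₂³) = 3.007×10^-5 rad/s.
Angle swept by the target during transfer: ω₂·t = 1.4097 rad = 80.77°.
The probe traverses 180° on the transfer ellipse, so the target must lead by 180° − 80.77° = 99.2°.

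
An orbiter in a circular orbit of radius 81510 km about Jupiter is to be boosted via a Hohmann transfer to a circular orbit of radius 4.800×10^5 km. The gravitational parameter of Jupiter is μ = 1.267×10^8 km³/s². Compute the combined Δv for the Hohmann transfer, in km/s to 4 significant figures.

Semi-major axis of the transfer orbit: a_t = (81510 + 4.800×10^5)/2 = 2.80755×10^5 km.
At r₁ the circular-orbit speed is v₁ = √(μ/r₁) = 39.4260 km/s.
On the transfer ellipse at r₁, vis-viva gives v_p = √[μ(2/r₁ − 1/a_t)] = 51.5513 km/s.
First burn Δv₁ = |v_p − v₁| = 12.13 km/s.
Circular speed at r₂: v₂ = √(μ/r₂) = 16.247 km/s.
Transfer-orbit speed at r₂: v_a = √[μ(2/r₂ − 1/a_t)] = 8.7541 km/s.
Second burn Δv₂ = |v₂ − v_a| = 7.493 km/s.
Total Δv = Δv₁ + Δv₂ = 19.62 km/s.

Δv = 19.62 km/s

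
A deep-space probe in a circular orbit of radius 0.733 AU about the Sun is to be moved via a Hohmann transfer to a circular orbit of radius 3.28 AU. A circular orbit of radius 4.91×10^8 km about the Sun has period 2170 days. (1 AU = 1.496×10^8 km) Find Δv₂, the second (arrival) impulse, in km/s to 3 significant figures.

From Kepler's third law T² = 4π²r³/μ at r = 4.91×10^8 km, T = 2170 days = 2170 × 86400 s = 1.87488×10^8 s: μ = 4π²r³/T² = 1.32940×10^11 km³/s².
In km: r₁ = 0.733 × 1.496×10^8 = 1.096568×10^8 km; r₂ = 3.28 × 1.496×10^8 = 4.90688×10^8 km.
Transfer-ellipse semi-major axis a_t = (r₁ + r₂)/2 = (1.096568×10^8 + 4.90688×10^8)/2 = 3.001724×10^8 km.
Circular speed at r = 4.90688×10^8 km: v_c = √(μ/r) = 16.46 km/s.
Vis-viva on the transfer ellipse at r = 4.90688×10^8 km gives v_t = √[μ(2/r − 1/a_t)] = 9.949 km/s.
Δv₂ = |v_t − v_c| = |9.949 − 16.46| = 6.511 km/s.

Δv₂ = 6.51 km/s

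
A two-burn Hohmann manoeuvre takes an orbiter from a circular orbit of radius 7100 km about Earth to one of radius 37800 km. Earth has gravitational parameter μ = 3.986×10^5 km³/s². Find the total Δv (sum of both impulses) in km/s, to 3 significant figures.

Δv = 3.65 km/s

Semi-major axis of the transfer orbit: a_t = (7100 + 37800)/2 = 22450 km.
At r₁ the circular-orbit speed is v₁ = √(μ/r₁) = 7.4927 km/s.
Transfer-orbit speed at r₁ (v² = μ(2/r − 1/a)): v_p = √[μ(2/r₁ − 1/a_t)] = 9.7225 km/s.
First burn Δv₁ = |v_p − v₁| = 2.230 km/s.
At r₂, v₂ = √(μ/r₂) = 3.247 km/s.
Transfer-orbit speed at r₂: v_a = √[μ(2/r₂ − 1/a_t)] = 1.826 km/s.
Second burn Δv₂ = |v₂ − v_a| = 1.421 km/s.
Δv = Δv₁ + Δv₂ = 2.230 + 1.421 = 3.651 km/s.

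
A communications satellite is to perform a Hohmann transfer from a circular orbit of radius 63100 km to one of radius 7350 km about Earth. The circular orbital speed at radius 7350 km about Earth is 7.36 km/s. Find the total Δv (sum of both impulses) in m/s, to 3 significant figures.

From the circular-orbit relation v² = μ/r at r = 7350 km: μ = v²r = (7.36)² × 7350 = 3.98147×10^5 km³/s².
Transfer-ellipse semi-major axis a_t = (r₁ + r₂)/2 = (63100 + 7350)/2 = 35225 km.
Circular speed at r₁: v₁ = √(μ/r₁) = √(3.98147×10^5/63100) = 2.511926 km/s.
On the transfer ellipse at r₁, v² = μ(2/r − 1/a) gives v_a = √[μ(2/r₁ − 1/a_t)] = 1.147427 km/s.
First burn Δv₁ = |v_a − v₁| = 1.364 km/s.
At r₂, v₂ = √(μ/r₂) = 7.360 km/s.
Transfer-orbit speed at r₂: v_p = √[μ(2/r₂ − 1/a_t)] = 9.851 km/s.
Second burn Δv₂ = |v₂ − v_p| = 2.491 km/s.
Total Δv = Δv₁ + Δv₂ = 3.855 km/s.

Δv = 3860 m/s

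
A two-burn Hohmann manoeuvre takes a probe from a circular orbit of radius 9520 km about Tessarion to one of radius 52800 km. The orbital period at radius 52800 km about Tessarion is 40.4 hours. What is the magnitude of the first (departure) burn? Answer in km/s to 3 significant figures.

From Kepler's third law T² = 4π²r³/μ at r = 52800 km, T = 40.4 hours = 40.4 × 3600 s = 1.4544×10^5 s: μ = 4π²r³/T² = 2.74722×10^5 km³/s².
Semi-major axis of the transfer orbit: a_t = (9520 + 52800)/2 = 31160 km.
Circular speed at r = 9520 km: v_c = √(μ/r) = 5.372 km/s.
Transfer-orbit speed at the same r (vis-viva, a = a_t): v_t = √[μ(2/r − 1/a_t)] = 6.993 km/s.
Δv₁ = |v_t − v_c| = |6.993 − 5.372| = 1.621 km/s.

Δv₁ = 1.62 km/s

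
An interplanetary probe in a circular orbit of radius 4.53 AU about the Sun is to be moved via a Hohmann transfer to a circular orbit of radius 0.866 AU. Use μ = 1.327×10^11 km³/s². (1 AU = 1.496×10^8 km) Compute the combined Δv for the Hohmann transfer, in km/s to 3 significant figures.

In km: r₁ = 4.53 × 1.496×10^8 = 6.77688×10^8 km; r₂ = 0.866 × 1.496×10^8 = 1.295536×10^8 km.
The Hohmann ellipse has a_t = (r₁ + r₂)/2 = 4.036208×10^8 km.
Circular speed at r₁: v₁ = √(μ/r₁) = √(1.327×10^11/6.77688×10^8) = 13.993 km/s.
On the transfer ellipse at r₁, v² = μ(2/r − 1/a) gives v_a = √[μ(2/r₁ − 1/a_t)] = 7.9279 km/s.
First burn Δv₁ = |v_a − v₁| = 6.065 km/s.
Circular speed at r₂: v₂ = √(μ/r₂) = 32.004 km/s.
Transfer-orbit speed at r₂: v_p = √[μ(2/r₂ − 1/a_t)] = 41.470 km/s.
Second burn Δv₂ = |v₂ − v_p| = 9.466 km/s.
Δv = Δv₁ + Δv₂ = 6.065 + 9.466 = 15.53 km/s.

Δv = 15.5 km/s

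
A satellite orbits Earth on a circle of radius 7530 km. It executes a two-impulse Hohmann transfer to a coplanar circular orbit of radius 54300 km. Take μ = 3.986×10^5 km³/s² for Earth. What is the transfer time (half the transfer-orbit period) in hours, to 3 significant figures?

t = 7.51 hours

Semi-major axis of the transfer orbit: a_t = (7530 + 54300)/2 = 30915 km.
Half the transfer-orbit period gives t = π√(a_t³/μ) = 27050 s.
Converting: 27050 s ÷ 3600 s/hour = 7.51 hours.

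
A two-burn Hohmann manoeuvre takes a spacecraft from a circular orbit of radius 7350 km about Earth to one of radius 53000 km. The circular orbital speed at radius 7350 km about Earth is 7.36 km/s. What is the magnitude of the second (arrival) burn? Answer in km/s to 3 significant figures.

Δv₂ = 1.39 km/s

From the circular-orbit relation v² = μ/r at r = 7350 km: μ = v²r = (7.36)² × 7350 = 3.98147×10^5 km³/s².
Transfer-ellipse semi-major axis a_t = (r₁ + r₂)/2 = (7350 + 53000)/2 = 30175 km.
On the circular orbit at r = 53000 km, v_c = √(μ/r) = 2.741 km/s.
Transfer-orbit speed at the same r (vis-viva, a = a_t): v_t = √[μ(2/r − 1/a_t)] = 1.353 km/s.
Δv₂ = |v_t − v_c| = |1.353 − 2.741| = 1.388 km/s.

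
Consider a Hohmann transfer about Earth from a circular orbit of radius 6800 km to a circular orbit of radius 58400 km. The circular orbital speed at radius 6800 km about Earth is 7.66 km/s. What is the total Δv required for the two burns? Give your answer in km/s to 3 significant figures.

From the circular-orbit relation v² = μ/r at r = 6800 km: μ = v²r = (7.66)² × 6800 = 3.98994×10^5 km³/s².
Semi-major axis of the transfer orbit: a_t = (6800 + 58400)/2 = 32600 km.
At r₁ the circular-orbit speed is v₁ = √(μ/r₁) = 7.6600 km/s.
On the transfer ellipse at r₁, v² = μ(2/r − 1/a) gives v_p = √[μ(2/r₁ − 1/a_t)] = 10.252 km/s.
First burn Δv₁ = |v_p − v₁| = 2.592 km/s.
At r₂, v₂ = √(μ/r₂) = 2.614 km/s.
Transfer-orbit speed at r₂: v_a = √[μ(2/r₂ − 1/a_t)] = 1.194 km/s.
Second burn Δv₂ = |v₂ − v_a| = 1.420 km/s.
Δv = Δv₁ + Δv₂ = 2.592 + 1.420 = 4.012 km/s.

Δv = 4.01 km/s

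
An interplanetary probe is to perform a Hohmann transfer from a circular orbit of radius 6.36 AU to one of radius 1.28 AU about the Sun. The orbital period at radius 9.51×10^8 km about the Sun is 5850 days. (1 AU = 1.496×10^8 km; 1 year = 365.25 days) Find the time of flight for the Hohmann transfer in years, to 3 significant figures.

From Kepler's third law T² = 4π²r³/μ at r = 9.51×10^8 km, T = 5850 days = 5850 × 86400 s = 5.0544×10^8 s: μ = 4π²r³/T² = 1.32911×10^11 km³/s².
In km: r₁ = 6.36 × 1.496×10^8 = 9.51456×10^8 km; r₂ = 1.28 × 1.496×10^8 = 1.91488×10^8 km.
Semi-major axis of the transfer orbit: a_t = (9.51456×10^8 + 1.91488×10^8)/2 = 5.71472×10^8 km.
Transfer time t = π√(a_t³/μ) = π√((5.71472×10^8)³ / 1.32911×10^11) = 1.177×10^8 s.
Converting: 1.177×10^8 s ÷ 3.15576×10^7 s/year (365.25 × 86400) = 3.73 years.

t = 3.73 years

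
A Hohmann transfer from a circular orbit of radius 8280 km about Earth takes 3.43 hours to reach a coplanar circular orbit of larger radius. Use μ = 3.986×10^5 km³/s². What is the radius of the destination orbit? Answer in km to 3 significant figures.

r₂ = 28400 km

Transfer time t = 3.43 hours = 12348 s, and t = π√(a_t³/μ).
So a_t = (μ t²/π²)^(1/3) = (3.986×10^5 × (12348)² / π²)^(1/3) = 18329 km.
Since a_t = (r₁ + r₂)/2, r₂ = 2a_t − r₁ = 2×18329 − 8280 = 28378 km.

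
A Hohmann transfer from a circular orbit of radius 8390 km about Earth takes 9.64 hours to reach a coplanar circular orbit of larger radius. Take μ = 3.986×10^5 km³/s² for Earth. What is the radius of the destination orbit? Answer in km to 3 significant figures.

Transfer time t = 9.64 hours = 34704 s, and t = π√(a_t³/μ).
So a_t = (μ t²/π²)^(1/3) = (3.986×10^5 × (34704)² / π²)^(1/3) = 36503 km.
Since a_t = (r₁ + r₂)/2, r₂ = 2a_t − r₁ = 2×36503 − 8390 = 64616 km.

r₂ = 64600 km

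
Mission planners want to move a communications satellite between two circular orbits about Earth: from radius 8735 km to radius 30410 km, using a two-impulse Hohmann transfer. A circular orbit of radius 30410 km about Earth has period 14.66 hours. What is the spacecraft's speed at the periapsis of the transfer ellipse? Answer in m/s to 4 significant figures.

v = 8420 m/s

From Kepler's third law T² = 4π²r³/μ at r = 30410 km, T = 14.66 hours = 14.66 × 3600 s = 52776 s: μ = 4π²r³/T² = 3.98599×10^5 km³/s².
The Hohmann ellipse has a_t = (r₁ + r₂)/2 = 19572.5 km.
The periapsis of the transfer ellipse is at r = 8735 km.
From the vis-viva equation, v = √[μ(2/r − 1/a_t)] = 8.420 km/s.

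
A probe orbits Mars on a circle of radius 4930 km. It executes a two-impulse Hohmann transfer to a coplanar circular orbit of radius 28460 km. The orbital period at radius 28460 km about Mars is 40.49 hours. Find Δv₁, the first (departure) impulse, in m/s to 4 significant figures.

From Kepler's third law T² = 4π²r³/μ at r = 28460 km, T = 40.49 hours = 40.49 × 3600 s = 1.45764×10^5 s: μ = 4π²r³/T² = 42831.6 km³/s².
The Hohmann ellipse has a_t = (r₁ + r₂)/2 = 16695 km.
Circular speed at r = 4930 km: v_c = √(μ/r) = 2.9475 km/s.
Transfer-orbit speed at the same r (vis-viva, a = a_t): v_t = √[μ(2/r − 1/a_t)] = 3.8484 km/s.
Δv₁ = |v_t − v_c| = |3.8484 − 2.9475| = 0.9009 km/s.

Δv₁ = 900.9 m/s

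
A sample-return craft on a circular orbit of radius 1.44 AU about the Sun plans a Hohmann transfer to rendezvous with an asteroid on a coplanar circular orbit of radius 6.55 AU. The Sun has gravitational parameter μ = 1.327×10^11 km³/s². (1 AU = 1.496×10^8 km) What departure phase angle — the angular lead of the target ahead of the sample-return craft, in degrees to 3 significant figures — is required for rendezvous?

φ = 94.3°

In km: r₁ = 1.44 × 1.496×10^8 = 2.15424×10^8 km; r₂ = 6.55 × 1.496×10^8 = 9.7988×10^8 km.
The Hohmann ellipse has a_t = (r₁ + r₂)/2 = 5.97652×10^8 km.
Transfer time t = π√(a_t³/μ) = 1.26005×10^8 s.
Target angular speed ω₂ = √(μ/r₂³) = 1.18762×10^-8 rad/s.
Angle swept by the target during transfer: ω₂·t = 1.4965 rad = 85.74°.
Arrival is 180° from departure on the ellipse, so φ = 180° − 85.74° = 94.3°.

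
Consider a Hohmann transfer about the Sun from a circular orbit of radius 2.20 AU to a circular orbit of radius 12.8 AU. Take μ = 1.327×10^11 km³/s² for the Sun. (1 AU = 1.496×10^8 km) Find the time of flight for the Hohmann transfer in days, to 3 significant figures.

In km: r₁ = 2.20 × 1.496×10^8 = 3.2912×10^8 km; r₂ = 12.8 × 1.496×10^8 = 1.91488×10^9 km.
Semi-major axis of the transfer orbit: a_t = (3.2912×10^8 + 1.91488×10^9)/2 = 1.122×10^9 km.
Transfer time t = π√(a_t³/μ) = π√((1.122×10^9)³ / 1.327×10^11) = 3.241×10^8 s.
Converting: 3.241×10^8 s ÷ 86400 s/day = 3750 days.

t = 3750 days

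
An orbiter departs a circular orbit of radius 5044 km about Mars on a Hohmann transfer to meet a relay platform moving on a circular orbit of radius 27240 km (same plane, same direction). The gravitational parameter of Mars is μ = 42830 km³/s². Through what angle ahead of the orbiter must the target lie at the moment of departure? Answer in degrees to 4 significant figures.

Transfer-ellipse semi-major axis a_t = (r₁ + r₂)/2 = (5044 + 27240)/2 = 16142 km.
Transfer time t = π√(a_t³/μ) = 31132 s.
Target angular speed ω₂ = √(μ/r₂³) = 4.6032×10^-5 rad/s.
Angle swept by the target during transfer: ω₂·t = 1.4331 rad = 82.11°.
Arrival is 180° from departure on the ellipse, so φ = 180° − 82.11° = 97.89°.

φ = 97.89°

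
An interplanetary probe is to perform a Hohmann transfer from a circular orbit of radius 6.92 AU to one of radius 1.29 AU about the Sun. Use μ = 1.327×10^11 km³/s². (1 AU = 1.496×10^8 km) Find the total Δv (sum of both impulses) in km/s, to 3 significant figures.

Δv = 12.8 km/s

In km: r₁ = 6.92 × 1.496×10^8 = 1.035232×10^9 km; r₂ = 1.29 × 1.496×10^8 = 1.92984×10^8 km.
The Hohmann ellipse has a_t = (r₁ + r₂)/2 = 6.14108×10^8 km.
At r₁ the circular-orbit speed is v₁ = √(μ/r₁) = 11.322 km/s.
Transfer-orbit speed at r₁ (vis-viva equation): v_a = √[μ(2/r₁ − 1/a_t)] = 6.3468 km/s.
First burn Δv₁ = |v_a − v₁| = 4.975 km/s.
Circular speed at r₂: v₂ = √(μ/r₂) = 26.2225 km/s.
Transfer-orbit speed at r₂: v_p = √[μ(2/r₂ − 1/a_t)] = 34.0464 km/s.
Second burn Δv₂ = |v₂ − v_p| = 7.824 km/s.
Total Δv = Δv₁ + Δv₂ = 12.80 km/s.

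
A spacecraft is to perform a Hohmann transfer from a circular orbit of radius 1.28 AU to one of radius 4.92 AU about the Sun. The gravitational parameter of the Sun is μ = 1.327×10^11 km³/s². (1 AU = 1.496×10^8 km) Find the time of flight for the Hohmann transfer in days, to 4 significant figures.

t = 996.9 days

In km: r₁ = 1.28 × 1.496×10^8 = 1.91488×10^8 km; r₂ = 4.92 × 1.496×10^8 = 7.36032×10^8 km.
Transfer-ellipse semi-major axis a_t = (r₁ + r₂)/2 = (1.91488×10^8 + 7.36032×10^8)/2 = 4.6376×10^8 km.
By Kepler's third law the transfer-orbit period is T = 2π√(a_t³/μ), so t = T/2 = 8.613×10^7 s.
Converting: 8.613×10^7 s ÷ 86400 s/day = 996.9 days.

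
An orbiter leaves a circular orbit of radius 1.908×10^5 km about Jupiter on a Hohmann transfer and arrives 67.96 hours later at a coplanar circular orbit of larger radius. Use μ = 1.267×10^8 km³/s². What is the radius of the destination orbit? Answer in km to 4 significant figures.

Transfer time t = 67.96 hours = 2.44656×10^5 s, and t = π√(a_t³/μ).
So a_t = (μ t²/π²)^(1/3) = (1.267×10^8 × (2.44656×10^5)² / π²)^(1/3) = 9.1593×10^5 km.
Since a_t = (r₁ + r₂)/2, r₂ = 2a_t − r₁ = 2×9.1593×10^5 − 1.908×10^5 = 1.64106×10^6 km.

r₂ = 1.641×10^6 km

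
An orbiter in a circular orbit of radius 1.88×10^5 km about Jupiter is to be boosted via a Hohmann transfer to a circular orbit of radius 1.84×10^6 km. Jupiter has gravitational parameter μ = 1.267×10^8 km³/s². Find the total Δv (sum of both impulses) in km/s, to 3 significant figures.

Δv = 13.7 km/s

Transfer-ellipse semi-major axis a_t = (r₁ + r₂)/2 = (1.880×10^5 + 1.840×10^6)/2 = 1.014×10^6 km.
At r₁ the circular-orbit speed is v₁ = √(μ/r₁) = 25.96 km/s.
On the transfer ellipse at r₁, vis-viva gives v_p = √[μ(2/r₁ − 1/a_t)] = 34.97 km/s.
First burn Δv₁ = |v_p − v₁| = 9.0100 km/s.
Circular speed at r₂: v₂ = √(μ/r₂) = 8.29811 km/s.
Transfer-orbit speed at r₂: v_a = √[μ(2/r₂ − 1/a_t)] = 3.57305 km/s.
Second burn Δv₂ = |v₂ − v_a| = 4.7251 km/s.
Total Δv = Δv₁ + Δv₂ = 13.74 km/s.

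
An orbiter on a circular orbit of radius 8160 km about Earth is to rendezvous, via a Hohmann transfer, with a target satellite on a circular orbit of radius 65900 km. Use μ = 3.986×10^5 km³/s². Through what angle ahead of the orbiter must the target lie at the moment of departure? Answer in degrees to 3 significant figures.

The Hohmann ellipse has a_t = (r₁ + r₂)/2 = 37030 km.
Transfer time t = π√(a_t³/μ) = 35458 s.
The target's mean motion on its circular orbit is ω₂ = √(μ/r₂³) = 3.7320×10^-5 rad/s.
Angle swept by the target during transfer: ω₂·t = 1.3233 rad = 75.82°.
The orbiter traverses 180° on the transfer ellipse, so the target must lead by 180° − 75.82° = 104°.

φ = 104°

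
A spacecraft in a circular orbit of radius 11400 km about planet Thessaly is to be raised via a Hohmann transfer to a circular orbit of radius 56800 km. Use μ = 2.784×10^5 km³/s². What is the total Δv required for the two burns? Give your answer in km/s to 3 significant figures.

Δv = 2.37 km/s

The Hohmann ellipse has a_t = (r₁ + r₂)/2 = 34100 km.
At r₁ the circular-orbit speed is v₁ = √(μ/r₁) = 4.942 km/s.
Transfer-orbit speed at r₁ (vis-viva): v_p = √[μ(2/r₁ − 1/a_t)] = 6.378 km/s.
First burn Δv₁ = |v_p − v₁| = 1.436 km/s.
At r₂, v₂ = √(μ/r₂) = 2.2139 km/s.
Transfer-orbit speed at r₂: v_a = √[μ(2/r₂ − 1/a_t)] = 1.2801 km/s.
Second burn Δv₂ = |v₂ − v_a| = 0.9338 km/s.
Δv = Δv₁ + Δv₂ = 1.436 + 0.9338 = 2.370 km/s.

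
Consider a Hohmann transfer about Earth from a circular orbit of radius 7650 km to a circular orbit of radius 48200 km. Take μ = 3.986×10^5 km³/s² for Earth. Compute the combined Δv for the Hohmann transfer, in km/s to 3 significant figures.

Δv = 3.64 km/s

Transfer-ellipse semi-major axis a_t = (r₁ + r₂)/2 = (7650 + 48200)/2 = 27925 km.
Circular speed at r₁: v₁ = √(μ/r₁) = √(3.986×10^5/7650) = 7.218 km/s.
On the transfer ellipse at r₁, vis-viva equation gives v_p = √[μ(2/r₁ − 1/a_t)] = 9.483 km/s.
First burn Δv₁ = |v_p − v₁| = 2.265 km/s.
Circular speed at r₂: v₂ = √(μ/r₂) = 2.876 km/s.
Transfer-orbit speed at r₂: v_a = √[μ(2/r₂ − 1/a_t)] = 1.505 km/s.
Second burn Δv₂ = |v₂ − v_a| = 1.371 km/s.
Δv = Δv₁ + Δv₂ = 2.265 + 1.371 = 3.636 km/s.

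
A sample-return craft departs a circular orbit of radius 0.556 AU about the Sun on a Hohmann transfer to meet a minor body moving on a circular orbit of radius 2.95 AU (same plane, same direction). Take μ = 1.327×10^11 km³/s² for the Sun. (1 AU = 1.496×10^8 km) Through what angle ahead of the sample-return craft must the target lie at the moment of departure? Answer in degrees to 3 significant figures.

In km: r₁ = 0.556 × 1.496×10^8 = 8.31776×10^7 km; r₂ = 2.95 × 1.496×10^8 = 4.4132×10^8 km.
Semi-major axis of the transfer orbit: a_t = (8.31776×10^7 + 4.4132×10^8)/2 = 2.622488×10^8 km.
The half-period of the transfer ellipse is t = π√(a_t³/μ) = 3.6626×10^7 s.
Target angular speed ω₂ = √(μ/r₂³) = 3.9292×10^-8 rad/s.
Angle swept by the target during transfer: ω₂·t = 1.4391 rad = 82.454°.
Arrival is 180° from departure on the ellipse, so φ = 180° − 82.454° = 97.5°.

φ = 97.5°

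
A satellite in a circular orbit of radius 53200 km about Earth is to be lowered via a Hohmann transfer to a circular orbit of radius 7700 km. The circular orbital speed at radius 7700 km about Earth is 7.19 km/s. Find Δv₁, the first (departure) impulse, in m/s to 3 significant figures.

From the circular-orbit relation v² = μ/r at r = 7700 km: μ = v²r = (7.19)² × 7700 = 3.98060×10^5 km³/s².
Semi-major axis of the transfer orbit: a_t = (53200 + 7700)/2 = 30450 km.
On the circular orbit at r = 53200 km, v_c = √(μ/r) = 2.7354 km/s.
Transfer-orbit speed at the same r (vis-viva, a = a_t): v_t = √[μ(2/r − 1/a_t)] = 1.3755 km/s.
Δv₁ = |v_t − v_c| = |1.3755 − 2.7354| = 1.360 km/s.

Δv₁ = 1360 m/s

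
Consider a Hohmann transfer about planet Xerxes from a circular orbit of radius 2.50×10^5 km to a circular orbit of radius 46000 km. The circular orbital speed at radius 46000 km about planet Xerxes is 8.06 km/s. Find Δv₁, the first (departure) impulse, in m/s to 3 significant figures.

From the circular-orbit relation v² = μ/r at r = 46000 km: μ = v²r = (8.06)² × 46000 = 2.98833×10^6 km³/s².
The Hohmann ellipse has a_t = (r₁ + r₂)/2 = 1.480×10^5 km.
On the circular orbit at r = 2.500×10^5 km, v_c = √(μ/r) = 3.457 km/s.
Transfer-orbit speed at the same r (vis-viva, a = a_t): v_t = √[μ(2/r − 1/a_t)] = 1.927 km/s.
Δv₁ = |v_t − v_c| = |1.927 − 3.457| = 1.530 km/s.

Δv₁ = 1530 m/s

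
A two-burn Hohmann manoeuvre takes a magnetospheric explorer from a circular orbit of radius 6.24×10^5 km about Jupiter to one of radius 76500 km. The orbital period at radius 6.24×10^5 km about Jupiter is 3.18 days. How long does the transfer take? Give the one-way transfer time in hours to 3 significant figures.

From Kepler's third law T² = 4π²r³/μ at r = 6.24×10^5 km, T = 3.18 days = 3.18 × 86400 s = 2.74752×10^5 s: μ = 4π²r³/T² = 1.27067×10^8 km³/s².
Transfer-ellipse semi-major axis a_t = (r₁ + r₂)/2 = (6.240×10^5 + 76500)/2 = 3.5025×10^5 km.
Transfer time t = π√(a_t³/μ) = π√((3.5025×10^5)³ / 1.27067×10^8) = 57770 s.
Converting: 57770 s ÷ 3600 s/hour = 16.0 hours.

t = 16.0 hours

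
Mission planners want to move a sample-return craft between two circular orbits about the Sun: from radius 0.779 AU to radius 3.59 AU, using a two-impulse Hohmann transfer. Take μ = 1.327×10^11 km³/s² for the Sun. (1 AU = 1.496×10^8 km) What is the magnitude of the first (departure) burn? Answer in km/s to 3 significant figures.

Δv₁ = 9.51 km/s

In km: r₁ = 0.779 × 1.496×10^8 = 1.165384×10^8 km; r₂ = 3.59 × 1.496×10^8 = 5.37064×10^8 km.
Semi-major axis of the transfer orbit: a_t = (1.165384×10^8 + 5.37064×10^8)/2 = 3.268012×10^8 km.
On the circular orbit at r = 1.165384×10^8 km, v_c = √(μ/r) = 33.7443 km/s.
Vis-viva on the transfer ellipse at r = 1.165384×10^8 km gives v_t = √[μ(2/r − 1/a_t)] = 43.2586 km/s.
Δv₁ = |v_t − v_c| = |43.2586 − 33.7443| = 9.514 km/s.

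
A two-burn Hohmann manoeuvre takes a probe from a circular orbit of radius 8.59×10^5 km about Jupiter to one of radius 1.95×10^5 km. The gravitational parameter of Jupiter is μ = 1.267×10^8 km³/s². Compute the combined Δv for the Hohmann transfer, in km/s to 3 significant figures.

Δv = 11.8 km/s

Transfer-ellipse semi-major axis a_t = (r₁ + r₂)/2 = (8.590×10^5 + 1.950×10^5)/2 = 5.270×10^5 km.
Circular speed at r₁: v₁ = √(μ/r₁) = √(1.267×10^8/8.590×10^5) = 12.145 km/s.
Transfer-orbit speed at r₁ (vis-viva equation): v_a = √[μ(2/r₁ − 1/a_t)] = 7.3876 km/s.
First burn Δv₁ = |v_a − v₁| = 4.757 km/s.
Circular speed at r₂: v₂ = √(μ/r₂) = 25.490 km/s.
Transfer-orbit speed at r₂: v_p = √[μ(2/r₂ − 1/a_t)] = 32.543 km/s.
Second burn Δv₂ = |v₂ − v_p| = 7.053 km/s.
Total Δv = Δv₁ + Δv₂ = 11.81 km/s.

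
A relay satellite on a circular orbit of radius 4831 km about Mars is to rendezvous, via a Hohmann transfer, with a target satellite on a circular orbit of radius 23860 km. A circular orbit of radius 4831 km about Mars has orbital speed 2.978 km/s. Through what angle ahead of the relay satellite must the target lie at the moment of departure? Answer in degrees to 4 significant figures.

φ = 96.08°

From the circular-orbit relation v² = μ/r at r = 4831 km: μ = v²r = (2.978)² × 4831 = 42843.6 km³/s².
Semi-major axis of the transfer orbit: a_t = (4831 + 23860)/2 = 14345.5 km.
Transfer time t = π√(a_t³/μ) = 26078 s.
Target angular speed ω₂ = √(μ/r₂³) = 5.6161×10^-5 rad/s.
Angle swept by the target during transfer: ω₂·t = 1.4646 rad = 83.92°.
The relay satellite traverses 180° on the transfer ellipse, so the target must lead by 180° − 83.92° = 96.08°.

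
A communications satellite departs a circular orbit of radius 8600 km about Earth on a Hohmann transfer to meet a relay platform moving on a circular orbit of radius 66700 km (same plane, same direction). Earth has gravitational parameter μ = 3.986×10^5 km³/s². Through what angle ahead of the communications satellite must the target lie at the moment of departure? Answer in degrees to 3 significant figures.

Transfer-ellipse semi-major axis a_t = (r₁ + r₂)/2 = (8600 + 66700)/2 = 37650 km.
The half-period of the transfer ellipse is t = π√(a_t³/μ) = 36352 s.
Target angular speed ω₂ = √(μ/r₂³) = 3.6650×10^-5 rad/s.
Angle swept by the target during transfer: ω₂·t = 1.3323 rad = 76.34°.
Arrival is 180° from departure on the ellipse, so φ = 180° − 76.34° = 104°.

φ = 104°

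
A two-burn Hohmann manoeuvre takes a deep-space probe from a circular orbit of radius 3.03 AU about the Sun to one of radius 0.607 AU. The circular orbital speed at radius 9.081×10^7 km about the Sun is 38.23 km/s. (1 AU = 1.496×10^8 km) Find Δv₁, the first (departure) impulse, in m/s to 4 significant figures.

Δv₁ = 7225 m/s

From the circular-orbit relation v² = μ/r at r = 9.081×10^7 km: μ = v²r = (38.23)² × 9.081×10^7 = 1.32722×10^11 km³/s².
In km: r₁ = 3.03 × 1.496×10^8 = 4.53288×10^8 km; r₂ = 0.607 × 1.496×10^8 = 9.08072×10^7 km.
The Hohmann ellipse has a_t = (r₁ + r₂)/2 = 2.720476×10^8 km.
Circular speed at r = 4.53288×10^8 km: v_c = √(μ/r) = 17.111 km/s.
Transfer-orbit speed at the same r (vis-viva, a = a_t): v_t = √[μ(2/r − 1/a_t)] = 9.8860 km/s.
Δv₁ = |v_t − v_c| = |9.8860 − 17.111| = 7.225 km/s.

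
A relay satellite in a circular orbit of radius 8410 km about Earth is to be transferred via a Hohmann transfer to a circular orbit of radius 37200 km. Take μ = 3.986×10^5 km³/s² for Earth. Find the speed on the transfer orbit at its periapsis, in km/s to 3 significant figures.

The Hohmann ellipse has a_t = (r₁ + r₂)/2 = 22805 km.
The periapsis of the transfer ellipse is at r = 8410 km.
Vis-viva: v = √[μ(2/r − 1/a_t)] = √[3.986×10^5 × (2/8410 − 1/22805)] = 8.793 km/s.

v = 8.79 km/s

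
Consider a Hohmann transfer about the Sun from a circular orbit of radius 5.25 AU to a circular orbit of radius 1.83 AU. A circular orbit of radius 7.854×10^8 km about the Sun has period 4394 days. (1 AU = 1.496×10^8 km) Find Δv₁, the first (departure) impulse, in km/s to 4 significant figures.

From Kepler's third law T² = 4π²r³/μ at r = 7.854×10^8 km, T = 4394 days = 4394 × 86400 s = 3.796416×10^8 s: μ = 4π²r³/T² = 1.32704×10^11 km³/s².
In km: r₁ = 5.25 × 1.496×10^8 = 7.854×10^8 km; r₂ = 1.83 × 1.496×10^8 = 2.73768×10^8 km.
The Hohmann ellipse has a_t = (r₁ + r₂)/2 = 5.29584×10^8 km.
Circular speed at r = 7.854×10^8 km: v_c = √(μ/r) = 12.999 km/s.
Transfer-orbit speed at the same r (vis-viva, a = a_t): v_t = √[μ(2/r − 1/a_t)] = 9.3459 km/s.
Δv₁ = |v_t − v_c| = |9.3459 − 12.999| = 3.653 km/s.

Δv₁ = 3.653 km/s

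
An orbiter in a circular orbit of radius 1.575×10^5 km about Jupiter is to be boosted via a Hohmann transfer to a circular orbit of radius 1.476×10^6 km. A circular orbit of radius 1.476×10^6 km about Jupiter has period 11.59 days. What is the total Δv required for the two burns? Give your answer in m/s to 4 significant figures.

From Kepler's third law T² = 4π²r³/μ at r = 1.476×10^6 km, T = 11.59 days = 11.59 × 86400 s = 1.001376×10^6 s: μ = 4π²r³/T² = 1.26597×10^8 km³/s².
Semi-major axis of the transfer orbit: a_t = (1.575×10^5 + 1.476×10^6)/2 = 8.1675×10^5 km.
Circular speed at r₁: v₁ = √(μ/r₁) = √(1.26597×10^8/1.575×10^5) = 28.351 km/s.
On the transfer ellipse at r₁, v² = μ(2/r − 1/a) gives v_p = √[μ(2/r₁ − 1/a_t)] = 38.113 km/s.
First burn Δv₁ = |v_p − v₁| = 9.762 km/s.
At r₂, v₂ = √(μ/r₂) = 9.261 km/s.
Transfer-orbit speed at r₂: v_a = √[μ(2/r₂ − 1/a_t)] = 4.067 km/s.
Second burn Δv₂ = |v₂ − v_a| = 5.194 km/s.
Total Δv = Δv₁ + Δv₂ = 14.96 km/s.

Δv = 14960 m/s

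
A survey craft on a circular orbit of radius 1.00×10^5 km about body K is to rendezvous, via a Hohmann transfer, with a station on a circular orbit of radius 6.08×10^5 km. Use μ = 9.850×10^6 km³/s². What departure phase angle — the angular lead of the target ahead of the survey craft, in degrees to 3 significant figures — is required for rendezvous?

Transfer-ellipse semi-major axis a_t = (r₁ + r₂)/2 = (1.000×10^5 + 6.080×10^5)/2 = 3.540×10^5 km.
The half-period of the transfer ellipse is t = π√(a_t³/μ) = 2.1083×10^5 s.
The target's mean motion on its circular orbit is ω₂ = √(μ/r₂³) = 6.6201×10^-6 rad/s.
Angle swept by the target during transfer: ω₂·t = 1.3957 rad = 79.97°.
The survey craft traverses 180° on the transfer ellipse, so the target must lead by 180° − 79.97° = 100°.

φ = 100°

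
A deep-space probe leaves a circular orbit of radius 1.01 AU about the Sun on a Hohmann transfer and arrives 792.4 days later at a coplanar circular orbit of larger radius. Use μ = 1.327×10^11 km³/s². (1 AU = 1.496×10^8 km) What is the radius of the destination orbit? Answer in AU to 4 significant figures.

In km: r₁ = 1.01 × 1.496×10^8 = 1.51096×10^8 km.
Transfer time t = 792.4 days = 6.846336×10^7 s, and t = π√(a_t³/μ).
So a_t = (μ t²/π²)^(1/3) = (1.327×10^11 × (6.846336×10^7)² / π²)^(1/3) = 3.9795×10^8 km.
Since a_t = (r₁ + r₂)/2, r₂ = 2a_t − r₁ = 2×3.9795×10^8 − 1.51096×10^8 = 6.44804×10^8 km.
In AU: r₂ = 6.44804×10^8 / 1.496×10^8 = 4.310 AU.

r₂ = 4.310 AU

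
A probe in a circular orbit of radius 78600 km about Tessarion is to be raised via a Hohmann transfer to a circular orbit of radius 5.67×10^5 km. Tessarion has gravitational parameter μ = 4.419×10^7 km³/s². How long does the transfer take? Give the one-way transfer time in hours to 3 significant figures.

Transfer-ellipse semi-major axis a_t = (r₁ + r₂)/2 = (78600 + 5.670×10^5)/2 = 3.228×10^5 km.
Transfer time t = π√(a_t³/μ) = π√((3.228×10^5)³ / 4.419×10^7) = 86670 s.
Converting: 86670 s ÷ 3600 s/hour = 24.1 hours.

t = 24.1 hours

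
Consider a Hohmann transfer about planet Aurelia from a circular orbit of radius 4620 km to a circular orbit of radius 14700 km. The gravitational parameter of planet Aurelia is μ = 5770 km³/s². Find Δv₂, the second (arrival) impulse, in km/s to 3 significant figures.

The Hohmann ellipse has a_t = (r₁ + r₂)/2 = 9660 km.
Circular speed at r = 14700 km: v_c = √(μ/r) = 0.6265 km/s.
Vis-viva on the transfer ellipse at r = 14700 km gives v_t = √[μ(2/r − 1/a_t)] = 0.4333 km/s.
Δv₂ = |v_t − v_c| = |0.4333 − 0.6265| = 0.1932 km/s.

Δv₂ = 0.193 km/s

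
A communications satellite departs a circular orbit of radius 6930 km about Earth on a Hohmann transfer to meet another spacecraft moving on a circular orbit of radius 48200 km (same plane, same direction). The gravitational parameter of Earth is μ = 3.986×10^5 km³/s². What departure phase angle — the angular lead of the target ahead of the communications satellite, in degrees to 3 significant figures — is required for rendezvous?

φ = 102°

Transfer-ellipse semi-major axis a_t = (r₁ + r₂)/2 = (6930 + 48200)/2 = 27565 km.
Transfer time t = π√(a_t³/μ) = 22773 s.
The target's mean motion on its circular orbit is ω₂ = √(μ/r₂³) = 5.9662×10^-5 rad/s.
Angle swept by the target during transfer: ω₂·t = 1.3587 rad = 77.85°.
Arrival is 180° from departure on the ellipse, so φ = 180° − 77.85° = 102°.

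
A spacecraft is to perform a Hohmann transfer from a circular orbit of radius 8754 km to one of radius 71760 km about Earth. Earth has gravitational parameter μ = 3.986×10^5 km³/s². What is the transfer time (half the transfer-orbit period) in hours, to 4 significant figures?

The Hohmann ellipse has a_t = (r₁ + r₂)/2 = 40257 km.
Half the transfer-orbit period gives t = π√(a_t³/μ) = 40190 s.
Converting: 40190 s ÷ 3600 s/hour = 11.16 hours.

t = 11.16 hours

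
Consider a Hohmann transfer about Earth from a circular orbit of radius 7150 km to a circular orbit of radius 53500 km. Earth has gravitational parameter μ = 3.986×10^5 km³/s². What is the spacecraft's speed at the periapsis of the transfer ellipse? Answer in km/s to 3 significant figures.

The Hohmann ellipse has a_t = (r₁ + r₂)/2 = 30325 km.
The periapsis of the transfer ellipse is at r = 7150 km.
Applying v² = μ(2/r − 1/a_t): v = 9.917 km/s.

v = 9.92 km/s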